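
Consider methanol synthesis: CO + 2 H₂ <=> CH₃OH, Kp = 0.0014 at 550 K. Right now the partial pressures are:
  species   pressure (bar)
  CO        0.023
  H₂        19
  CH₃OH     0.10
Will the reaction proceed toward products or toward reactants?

Qp = P(CH₃OH) / (P(CO)·P(H₂)²) = (0.10) / ((0.023)·(19)²) = 0.012
Qp = 0.012 > Kp = 0.0014, so the reverse reaction proceeds.

reverse (toward reactants)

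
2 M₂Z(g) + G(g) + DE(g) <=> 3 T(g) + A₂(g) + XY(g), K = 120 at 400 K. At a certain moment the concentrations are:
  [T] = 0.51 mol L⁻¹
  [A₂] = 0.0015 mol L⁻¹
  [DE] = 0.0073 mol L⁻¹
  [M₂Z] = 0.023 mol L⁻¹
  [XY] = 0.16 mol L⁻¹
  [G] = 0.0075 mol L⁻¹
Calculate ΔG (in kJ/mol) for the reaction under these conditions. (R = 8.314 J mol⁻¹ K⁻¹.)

ΔG = 7.37 kJ/mol

Q = [T]³·[A₂]·[XY] / ([M₂Z]²·[G]·[DE]) = (0.51)³·(0.0015)·(0.16) / ((0.023)²·(0.0075)·(0.0073)) = 1100
ΔG = RT ln(Q/K) = (8.314 J mol⁻¹ K⁻¹)(400 K) × ln(1100/120)
   = (3.326 kJ/mol)(2.216) = 7.37 kJ/mol
ΔG > 0, so the forward reaction is non-spontaneous (proceeds in reverse).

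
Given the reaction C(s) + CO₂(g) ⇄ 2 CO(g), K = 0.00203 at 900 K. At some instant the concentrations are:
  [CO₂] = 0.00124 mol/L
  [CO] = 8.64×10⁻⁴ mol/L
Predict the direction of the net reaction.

(C is a pure solid — omitted from Q.)
Q = [CO]² / [CO₂] = (8.64×10⁻⁴)² / (0.00124) = 6.02×10⁻⁴
Q = 6.02×10⁻⁴ < K = 0.00203, so the forward reaction proceeds.

in the forward direction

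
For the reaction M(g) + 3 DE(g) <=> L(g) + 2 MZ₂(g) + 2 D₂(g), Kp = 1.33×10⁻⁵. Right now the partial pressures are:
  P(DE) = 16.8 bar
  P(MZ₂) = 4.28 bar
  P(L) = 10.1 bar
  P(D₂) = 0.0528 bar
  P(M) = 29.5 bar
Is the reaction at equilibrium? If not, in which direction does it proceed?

Qp = P(L)·P(MZ₂)²·P(D₂)² / (P(M)·P(DE)³) = (10.1)·(4.28)²·(0.0528)² / ((29.5)·(16.8)³) = 3.69×10⁻⁶
Qp = 3.69×10⁻⁶ < Kp = 1.33×10⁻⁵, so the forward reaction proceeds.

forward (toward products)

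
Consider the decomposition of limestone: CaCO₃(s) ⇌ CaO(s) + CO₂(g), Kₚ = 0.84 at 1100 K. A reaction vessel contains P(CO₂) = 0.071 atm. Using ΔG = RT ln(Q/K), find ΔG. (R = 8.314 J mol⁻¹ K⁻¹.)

(CaCO₃, CaO are pure solids — omitted from Qₚ.)
Qₚ = P(CO₂) = 0.0710
ΔG = RT ln(Qₚ/Kₚ) = (8.314 J mol⁻¹ K⁻¹)(1100 K) × ln(0.0710/0.84)
   = (9.145 kJ/mol)(-2.471) = -22.6 kJ/mol
ΔG < 0, so the forward reaction is spontaneous (proceeds forward).

ΔG = -22.6 kJ/mol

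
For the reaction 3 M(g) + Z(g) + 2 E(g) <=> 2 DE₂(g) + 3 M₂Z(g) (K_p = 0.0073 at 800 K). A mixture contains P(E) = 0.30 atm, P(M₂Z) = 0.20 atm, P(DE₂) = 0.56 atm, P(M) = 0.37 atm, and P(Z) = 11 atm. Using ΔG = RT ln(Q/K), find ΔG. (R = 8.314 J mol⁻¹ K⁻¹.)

Q_p = P(DE₂)²·P(M₂Z)³ / (P(M)³·P(Z)·P(E)²) = (0.56)²·(0.20)³ / ((0.37)³·(11)·(0.30)²) = 0.0500
ΔG = RT ln(Q_p/K_p) = (8.314 J mol⁻¹ K⁻¹)(800 K) × ln(0.0500/0.0073)
   = (6.651 kJ/mol)(1.924) = 12.8 kJ/mol
ΔG > 0, so the forward reaction is non-spontaneous (proceeds in reverse).

ΔG = 12.8 kJ/mol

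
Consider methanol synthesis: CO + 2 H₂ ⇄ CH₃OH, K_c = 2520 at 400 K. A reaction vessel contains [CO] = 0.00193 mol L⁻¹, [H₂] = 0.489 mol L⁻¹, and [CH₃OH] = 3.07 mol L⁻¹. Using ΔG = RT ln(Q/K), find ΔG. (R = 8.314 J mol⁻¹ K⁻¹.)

ΔG = 3.23 kJ/mol

Q_c = [CH₃OH] / ([CO]·[H₂]²) = (3.07) / ((0.00193)·(0.489)²) = 6650
ΔG = RT ln(Q_c/K_c) = (8.314 J mol⁻¹ K⁻¹)(400 K) × ln(6650/2520)
   = (3.326 kJ/mol)(0.9704) = 3.23 kJ/mol
ΔG > 0, so the forward reaction is non-spontaneous (proceeds in reverse).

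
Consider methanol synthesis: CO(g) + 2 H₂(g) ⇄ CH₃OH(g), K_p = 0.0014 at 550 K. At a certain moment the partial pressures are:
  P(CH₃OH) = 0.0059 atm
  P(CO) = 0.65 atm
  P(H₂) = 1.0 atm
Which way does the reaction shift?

Q_p = P(CH₃OH) / (P(CO)·P(H₂)²) = (0.0059) / ((0.65)·(1.0)²) = 0.0091
Q_p = 0.0091 > K_p = 0.0014, so the reverse reaction proceeds.

toward reactants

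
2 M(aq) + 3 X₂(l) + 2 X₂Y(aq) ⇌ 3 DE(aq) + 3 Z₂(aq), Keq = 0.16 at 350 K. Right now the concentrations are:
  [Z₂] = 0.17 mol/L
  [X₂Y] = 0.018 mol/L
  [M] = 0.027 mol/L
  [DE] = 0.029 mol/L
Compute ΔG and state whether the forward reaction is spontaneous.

ΔG = 3.36 kJ/mol; the forward reaction is non-spontaneous

(X₂ is a pure liquid — omitted from Q.)
Q = [DE]³·[Z₂]³ / ([M]²·[X₂Y]²) = (0.029)³·(0.17)³ / ((0.027)²·(0.018)²) = 0.507
ΔG = RT ln(Q/Keq) = (8.314 J mol⁻¹ K⁻¹)(350 K) × ln(0.507/0.16)
   = (2.910 kJ/mol)(1.153) = 3.36 kJ/mol
ΔG > 0, so the forward reaction is non-spontaneous (proceeds in reverse).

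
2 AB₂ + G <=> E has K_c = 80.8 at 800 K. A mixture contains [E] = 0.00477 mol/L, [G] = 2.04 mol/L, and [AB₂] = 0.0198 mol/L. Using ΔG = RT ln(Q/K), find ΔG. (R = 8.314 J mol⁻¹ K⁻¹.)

Q_c = [E] / ([AB₂]²·[G]) = (0.00477) / ((0.0198)²·(2.04)) = 5.96
ΔG = RT ln(Q_c/K_c) = (8.314 J mol⁻¹ K⁻¹)(800 K) × ln(5.96/80.8)
   = (6.651 kJ/mol)(-2.607) = -17.3 kJ/mol
ΔG < 0, so the forward reaction is spontaneous (proceeds forward).

ΔG = -17.3 kJ/mol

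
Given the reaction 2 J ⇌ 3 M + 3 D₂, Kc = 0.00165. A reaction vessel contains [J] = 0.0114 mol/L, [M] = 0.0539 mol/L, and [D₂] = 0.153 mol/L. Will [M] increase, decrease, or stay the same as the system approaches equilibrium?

decrease

Qc = [M]³·[D₂]³ / [J]² = (0.0539)³·(0.153)³ / (0.0114)² = 0.00432
Qc = 0.00432 > Kc = 0.00165: net reverse reaction.
M is a product, so it decreases.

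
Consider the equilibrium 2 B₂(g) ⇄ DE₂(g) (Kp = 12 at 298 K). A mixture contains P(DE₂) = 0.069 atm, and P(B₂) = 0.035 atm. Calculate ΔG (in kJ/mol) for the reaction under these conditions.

ΔG = 3.83 kJ/mol

Qp = P(DE₂) / P(B₂)² = (0.069) / (0.035)² = 56.3
ΔG = RT ln(Qp/Kp) = (8.314 J mol⁻¹ K⁻¹)(298 K) × ln(56.3/12)
   = (2.478 kJ/mol)(1.546) = 3.83 kJ/mol
ΔG > 0, so the forward reaction is non-spontaneous (proceeds in reverse).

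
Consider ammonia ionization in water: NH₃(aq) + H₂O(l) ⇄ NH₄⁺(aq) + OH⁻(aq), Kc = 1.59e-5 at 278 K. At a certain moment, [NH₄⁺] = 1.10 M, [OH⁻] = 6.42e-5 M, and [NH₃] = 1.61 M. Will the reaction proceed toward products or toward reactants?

toward reactants

(H₂O is a pure liquid — omitted from Qc.)
Qc = [NH₄⁺]·[OH⁻] / [NH₃] = (1.10)·(6.42e-5) / (1.61) = 4.39e-5
Qc = 4.39e-5 > Kc = 1.59e-5, so the reverse reaction proceeds.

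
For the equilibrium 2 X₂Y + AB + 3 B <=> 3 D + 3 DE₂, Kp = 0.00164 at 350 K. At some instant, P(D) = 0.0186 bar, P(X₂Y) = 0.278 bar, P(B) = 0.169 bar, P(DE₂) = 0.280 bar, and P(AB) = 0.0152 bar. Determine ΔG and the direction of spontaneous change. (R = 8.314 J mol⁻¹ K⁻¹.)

Qp = P(D)³·P(DE₂)³ / (P(X₂Y)²·P(AB)·P(B)³) = (0.0186)³·(0.280)³ / ((0.278)²·(0.0152)·(0.169)³) = 0.0249
ΔG = RT ln(Qp/Kp) = (8.314 J mol⁻¹ K⁻¹)(350 K) × ln(0.0249/0.00164)
   = (2.910 kJ/mol)(2.720) = 7.92 kJ/mol
ΔG > 0, so the forward reaction is non-spontaneous (proceeds in reverse).

ΔG = 7.92 kJ/mol; the forward reaction is non-spontaneous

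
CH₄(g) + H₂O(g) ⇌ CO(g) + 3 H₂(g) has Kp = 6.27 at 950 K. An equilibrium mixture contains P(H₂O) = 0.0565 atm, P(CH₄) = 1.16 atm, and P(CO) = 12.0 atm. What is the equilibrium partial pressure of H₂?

P(H₂) = 0.325 atm

At equilibrium, Kp = P(CO)·P(H₂)³ / (P(CH₄)·P(H₂O)) = 6.27.
(12.0)·(P(H₂))³ / ((1.16)·(0.0565)) = 6.27
P(H₂)³ = 0.0342 ⇒ P(H₂) = 0.325 atm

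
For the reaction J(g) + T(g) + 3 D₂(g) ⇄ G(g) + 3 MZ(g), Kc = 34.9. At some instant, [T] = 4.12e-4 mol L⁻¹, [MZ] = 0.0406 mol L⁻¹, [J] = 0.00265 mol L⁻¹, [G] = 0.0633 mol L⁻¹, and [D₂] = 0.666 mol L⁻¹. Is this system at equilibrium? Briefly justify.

Qc = [G]·[MZ]³ / ([J]·[T]·[D₂]³) = (0.0633)·(0.0406)³ / ((0.00265)·(4.12e-4)·(0.666)³) = 13.1
Qc = 13.1 < Kc = 34.9: net forward reaction.

no; Q < K, reaction proceeds forward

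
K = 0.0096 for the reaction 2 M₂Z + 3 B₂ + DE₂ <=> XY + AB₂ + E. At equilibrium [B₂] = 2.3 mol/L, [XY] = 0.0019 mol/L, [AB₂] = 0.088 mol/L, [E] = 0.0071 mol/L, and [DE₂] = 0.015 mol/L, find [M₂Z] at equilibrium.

At equilibrium, K = [XY]·[AB₂]·[E] / ([M₂Z]²·[B₂]³·[DE₂]) = 0.0096.
(0.0019)·(0.088)·(0.0071) / (([M₂Z])²·(2.3)³·(0.015)) = 0.0096
[M₂Z]² = 6.78×10⁻⁴ ⇒ [M₂Z] = 0.026 mol/L

[M₂Z] = 0.026 mol/L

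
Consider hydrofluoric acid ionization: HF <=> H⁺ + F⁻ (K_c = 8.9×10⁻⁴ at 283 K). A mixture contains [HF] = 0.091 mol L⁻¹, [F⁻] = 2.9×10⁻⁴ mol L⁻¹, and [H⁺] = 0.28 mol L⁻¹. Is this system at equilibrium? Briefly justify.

yes, at equilibrium

Q_c = [H⁺]·[F⁻] / [HF] = (0.28)·(2.9×10⁻⁴) / (0.091) = 8.9×10⁻⁴
Q_c = 8.9×10⁻⁴ = K_c; the system is at equilibrium.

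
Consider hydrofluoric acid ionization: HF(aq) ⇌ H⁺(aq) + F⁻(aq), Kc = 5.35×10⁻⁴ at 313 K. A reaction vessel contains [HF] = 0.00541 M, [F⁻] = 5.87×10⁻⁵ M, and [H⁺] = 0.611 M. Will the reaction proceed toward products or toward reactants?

Qc = [H⁺]·[F⁻] / [HF] = (0.611)·(5.87×10⁻⁵) / (0.00541) = 0.00663
Qc = 0.00663 > Kc = 5.35×10⁻⁴, so the reverse reaction proceeds.

to the left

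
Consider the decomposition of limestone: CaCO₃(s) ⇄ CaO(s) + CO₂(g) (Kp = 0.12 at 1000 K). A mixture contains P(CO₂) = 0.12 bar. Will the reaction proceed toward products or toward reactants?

no net change (already at equilibrium)

(CaCO₃, CaO are pure solids — omitted from Qp.)
Qp = P(CO₂) = 0.12
Qp = 0.12 = Kp, so the system is already at equilibrium.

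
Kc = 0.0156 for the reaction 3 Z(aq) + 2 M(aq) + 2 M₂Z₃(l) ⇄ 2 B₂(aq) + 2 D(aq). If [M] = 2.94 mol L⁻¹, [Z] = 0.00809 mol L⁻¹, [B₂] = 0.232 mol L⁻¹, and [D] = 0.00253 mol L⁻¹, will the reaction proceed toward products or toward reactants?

(M₂Z₃ is a pure liquid — omitted from Qc.)
Qc = [B₂]²·[D]² / ([Z]³·[M]²) = (0.232)²·(0.00253)² / ((0.00809)³·(2.94)²) = 0.0753
Qc = 0.0753 > Kc = 0.0156, so the reverse reaction proceeds.

toward reactants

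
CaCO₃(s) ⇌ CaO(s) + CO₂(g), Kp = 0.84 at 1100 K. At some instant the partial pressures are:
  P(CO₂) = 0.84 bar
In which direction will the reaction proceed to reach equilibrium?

(CaCO₃, CaO are pure solids — omitted from Qp.)
Qp = P(CO₂) = 0.84
Qp = 0.84 = Kp, so the system is already at equilibrium.

neither direction; the system is at equilibrium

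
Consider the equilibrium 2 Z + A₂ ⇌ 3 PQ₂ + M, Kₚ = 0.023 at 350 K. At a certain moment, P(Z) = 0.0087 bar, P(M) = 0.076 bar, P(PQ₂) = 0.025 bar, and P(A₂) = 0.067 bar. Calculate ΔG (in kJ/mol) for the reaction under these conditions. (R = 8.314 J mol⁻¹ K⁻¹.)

Qₚ = P(PQ₂)³·P(M) / (P(Z)²·P(A₂)) = (0.025)³·(0.076) / ((0.0087)²·(0.067)) = 0.234
ΔG = RT ln(Qₚ/Kₚ) = (8.314 J mol⁻¹ K⁻¹)(350 K) × ln(0.234/0.023)
   = (2.910 kJ/mol)(2.320) = 6.75 kJ/mol
ΔG > 0, so the forward reaction is non-spontaneous (proceeds in reverse).

ΔG = 6.75 kJ/mol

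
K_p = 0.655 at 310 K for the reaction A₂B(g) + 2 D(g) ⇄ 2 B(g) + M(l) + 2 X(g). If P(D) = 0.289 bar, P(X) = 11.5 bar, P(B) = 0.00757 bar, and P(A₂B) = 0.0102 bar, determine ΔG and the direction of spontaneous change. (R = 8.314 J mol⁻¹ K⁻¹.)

(M is a pure liquid — omitted from Q_p.)
Q_p = P(B)²·P(X)² / (P(A₂B)·P(D)²) = (0.00757)²·(11.5)² / ((0.0102)·(0.289)²) = 8.90
ΔG = RT ln(Q_p/K_p) = (8.314 J mol⁻¹ K⁻¹)(310 K) × ln(8.90/0.655)
   = (2.577 kJ/mol)(2.609) = 6.72 kJ/mol
ΔG > 0, so the forward reaction is non-spontaneous (proceeds in reverse).

ΔG = 6.72 kJ/mol; the forward reaction is non-spontaneous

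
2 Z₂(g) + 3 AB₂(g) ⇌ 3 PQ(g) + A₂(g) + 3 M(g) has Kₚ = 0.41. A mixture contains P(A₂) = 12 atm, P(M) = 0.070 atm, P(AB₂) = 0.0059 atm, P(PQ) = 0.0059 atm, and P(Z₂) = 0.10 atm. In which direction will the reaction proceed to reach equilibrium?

Qₚ = P(PQ)³·P(A₂)·P(M)³ / (P(Z₂)²·P(AB₂)³) = (0.0059)³·(12)·(0.070)³ / ((0.10)²·(0.0059)³) = 0.41
Qₚ = 0.41 = Kₚ, so the system is already at equilibrium.

neither direction; the system is at equilibrium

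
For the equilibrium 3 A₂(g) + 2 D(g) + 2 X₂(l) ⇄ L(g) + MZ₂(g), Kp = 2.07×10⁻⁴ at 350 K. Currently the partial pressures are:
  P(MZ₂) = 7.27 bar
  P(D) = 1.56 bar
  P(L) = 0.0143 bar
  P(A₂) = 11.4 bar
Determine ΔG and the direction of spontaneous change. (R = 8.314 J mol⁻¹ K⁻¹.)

(X₂ is a pure liquid — omitted from Qp.)
Qp = P(L)·P(MZ₂) / (P(A₂)³·P(D)²) = (0.0143)·(7.27) / ((11.4)³·(1.56)²) = 2.88×10⁻⁵
ΔG = RT ln(Qp/Kp) = (8.314 J mol⁻¹ K⁻¹)(350 K) × ln(2.88×10⁻⁵/2.07×10⁻⁴)
   = (2.910 kJ/mol)(-1.972) = -5.74 kJ/mol
ΔG < 0, so the forward reaction is spontaneous (proceeds forward).

ΔG = -5.74 kJ/mol; the forward reaction is spontaneous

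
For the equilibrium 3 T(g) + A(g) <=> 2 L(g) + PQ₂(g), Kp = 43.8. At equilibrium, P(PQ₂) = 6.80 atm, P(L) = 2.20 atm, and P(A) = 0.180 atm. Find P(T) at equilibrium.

At equilibrium, Kp = P(L)²·P(PQ₂) / (P(T)³·P(A)) = 43.8.
(2.20)²·(6.80) / ((P(T))³·(0.180)) = 43.8
P(T)³ = 4.17 ⇒ P(T) = 1.61 atm

P(T) = 1.61 atm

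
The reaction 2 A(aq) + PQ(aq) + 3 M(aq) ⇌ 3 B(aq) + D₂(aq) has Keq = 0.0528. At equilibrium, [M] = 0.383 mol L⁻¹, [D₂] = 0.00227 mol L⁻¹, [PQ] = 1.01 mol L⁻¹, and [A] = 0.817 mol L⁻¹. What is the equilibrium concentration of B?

[B] = 0.959 mol L⁻¹

At equilibrium, Keq = [B]³·[D₂] / ([A]²·[PQ]·[M]³) = 0.0528.
([B])³·(0.00227) / ((0.817)²·(1.01)·(0.383)³) = 0.0528
[B]³ = 0.881 ⇒ [B] = 0.959 mol L⁻¹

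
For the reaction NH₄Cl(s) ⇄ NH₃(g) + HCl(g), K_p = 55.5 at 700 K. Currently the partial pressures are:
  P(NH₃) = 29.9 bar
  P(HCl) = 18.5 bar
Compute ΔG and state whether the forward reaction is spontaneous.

ΔG = 13.4 kJ/mol; the forward reaction is non-spontaneous

(NH₄Cl is a pure solid — omitted from Q_p.)
Q_p = P(NH₃)·P(HCl) = (29.9)·(18.5) = 553
ΔG = RT ln(Q_p/K_p) = (8.314 J mol⁻¹ K⁻¹)(700 K) × ln(553/55.5)
   = (5.820 kJ/mol)(2.299) = 13.4 kJ/mol
ΔG > 0, so the forward reaction is non-spontaneous (proceeds in reverse).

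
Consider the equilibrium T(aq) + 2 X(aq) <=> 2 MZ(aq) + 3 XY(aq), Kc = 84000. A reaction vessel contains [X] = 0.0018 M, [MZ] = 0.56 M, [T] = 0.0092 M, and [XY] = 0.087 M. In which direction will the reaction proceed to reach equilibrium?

in the forward direction

Qc = [MZ]²·[XY]³ / ([T]·[X]²) = (0.56)²·(0.087)³ / ((0.0092)·(0.0018)²) = 6900
Qc = 6900 < Kc = 84000, so the forward reaction proceeds.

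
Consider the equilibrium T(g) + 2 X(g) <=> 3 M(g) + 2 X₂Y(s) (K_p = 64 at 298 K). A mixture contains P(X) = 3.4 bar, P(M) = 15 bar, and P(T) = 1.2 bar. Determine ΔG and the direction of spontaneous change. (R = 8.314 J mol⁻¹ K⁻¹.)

(X₂Y is a pure solid — omitted from Q_p.)
Q_p = P(M)³ / (P(T)·P(X)²) = (15)³ / ((1.2)·(3.4)²) = 243
ΔG = RT ln(Q_p/K_p) = (8.314 J mol⁻¹ K⁻¹)(298 K) × ln(243/64)
   = (2.478 kJ/mol)(1.334) = 3.31 kJ/mol
ΔG > 0, so the forward reaction is non-spontaneous (proceeds in reverse).

ΔG = 3.31 kJ/mol; the forward reaction is non-spontaneous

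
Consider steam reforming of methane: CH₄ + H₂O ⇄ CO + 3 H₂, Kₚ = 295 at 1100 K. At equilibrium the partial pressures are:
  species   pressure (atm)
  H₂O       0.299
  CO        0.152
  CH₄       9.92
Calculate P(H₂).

At equilibrium, Kₚ = P(CO)·P(H₂)³ / (P(CH₄)·P(H₂O)) = 295.
(0.152)·(P(H₂))³ / ((9.92)·(0.299)) = 295
P(H₂)³ = 5760 ⇒ P(H₂) = 17.9 atm

P(H₂) = 17.9 atm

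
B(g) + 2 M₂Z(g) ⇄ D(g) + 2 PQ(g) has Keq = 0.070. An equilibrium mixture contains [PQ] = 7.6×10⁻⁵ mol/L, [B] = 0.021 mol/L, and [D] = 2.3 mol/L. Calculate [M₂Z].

[M₂Z] = 0.0030 mol/L

At equilibrium, Keq = [D]·[PQ]² / ([B]·[M₂Z]²) = 0.070.
(2.3)·(7.6×10⁻⁵)² / ((0.021)·([M₂Z])²) = 0.070
[M₂Z]² = 9.04×10⁻⁶ ⇒ [M₂Z] = 0.0030 mol/L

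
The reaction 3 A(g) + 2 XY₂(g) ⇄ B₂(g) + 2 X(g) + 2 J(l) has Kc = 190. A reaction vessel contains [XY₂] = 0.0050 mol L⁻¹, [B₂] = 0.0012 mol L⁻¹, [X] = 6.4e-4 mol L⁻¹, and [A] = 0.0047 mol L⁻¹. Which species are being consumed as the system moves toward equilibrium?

none (at equilibrium)

(J is a pure liquid — omitted from Qc.)
Qc = [B₂]·[X]² / ([A]³·[XY₂]²) = (0.0012)·(6.4e-4)² / ((0.0047)³·(0.0050)²) = 190
Qc = 190 = Kc; the system is at equilibrium.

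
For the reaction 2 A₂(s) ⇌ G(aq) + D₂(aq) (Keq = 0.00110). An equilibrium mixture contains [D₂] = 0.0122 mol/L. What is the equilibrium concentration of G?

[G] = 0.0902 mol/L

(A₂ is a pure solid — omitted from Keq.)
At equilibrium, Keq = [G]·[D₂] = 0.00110.
([G])·(0.0122) = 0.00110
[G] = 0.0902 mol/L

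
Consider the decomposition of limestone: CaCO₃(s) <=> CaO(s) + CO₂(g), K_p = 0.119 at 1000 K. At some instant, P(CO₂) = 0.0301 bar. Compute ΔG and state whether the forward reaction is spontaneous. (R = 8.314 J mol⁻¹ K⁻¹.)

(CaCO₃, CaO are pure solids — omitted from Q_p.)
Q_p = P(CO₂) = 0.0301
ΔG = RT ln(Q_p/K_p) = (8.314 J mol⁻¹ K⁻¹)(1000 K) × ln(0.0301/0.119)
   = (8.314 kJ/mol)(-1.375) = -11.4 kJ/mol
ΔG < 0, so the forward reaction is spontaneous (proceeds forward).

ΔG = -11.4 kJ/mol; the forward reaction is spontaneous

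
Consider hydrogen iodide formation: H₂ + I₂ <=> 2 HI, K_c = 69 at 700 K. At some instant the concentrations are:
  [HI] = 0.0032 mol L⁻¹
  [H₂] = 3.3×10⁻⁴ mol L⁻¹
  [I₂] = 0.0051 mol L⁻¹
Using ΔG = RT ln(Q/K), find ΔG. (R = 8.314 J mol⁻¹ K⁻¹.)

Q_c = [HI]² / ([H₂]·[I₂]) = (0.0032)² / ((3.3×10⁻⁴)·(0.0051)) = 6.08
ΔG = RT ln(Q_c/K_c) = (8.314 J mol⁻¹ K⁻¹)(700 K) × ln(6.08/69)
   = (5.820 kJ/mol)(-2.429) = -14.1 kJ/mol
ΔG < 0, so the forward reaction is spontaneous (proceeds forward).

ΔG = -14.1 kJ/mol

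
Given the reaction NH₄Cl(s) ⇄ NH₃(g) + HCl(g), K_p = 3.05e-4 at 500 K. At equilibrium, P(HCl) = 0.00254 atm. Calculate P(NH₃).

P(NH₃) = 0.120 atm

(NH₄Cl is a pure solid — omitted from K_p.)
At equilibrium, K_p = P(NH₃)·P(HCl) = 3.05e-4.
(P(NH₃))·(0.00254) = 3.05e-4
P(NH₃) = 0.120 atm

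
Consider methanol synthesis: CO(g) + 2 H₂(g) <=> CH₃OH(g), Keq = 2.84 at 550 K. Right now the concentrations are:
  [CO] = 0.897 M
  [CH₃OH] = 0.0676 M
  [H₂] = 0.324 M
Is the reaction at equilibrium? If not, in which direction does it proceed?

Q = [CH₃OH] / ([CO]·[H₂]²) = (0.0676) / ((0.897)·(0.324)²) = 0.718
Q = 0.718 < Keq = 2.84, so the forward reaction proceeds.

to the right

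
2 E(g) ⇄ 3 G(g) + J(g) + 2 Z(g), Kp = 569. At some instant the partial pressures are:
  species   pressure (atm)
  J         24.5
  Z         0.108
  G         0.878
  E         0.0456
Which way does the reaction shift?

in the forward direction

Qp = P(G)³·P(J)·P(Z)² / P(E)² = (0.878)³·(24.5)·(0.108)² / (0.0456)² = 93.0
Qp = 93.0 < Kp = 569, so the forward reaction proceeds.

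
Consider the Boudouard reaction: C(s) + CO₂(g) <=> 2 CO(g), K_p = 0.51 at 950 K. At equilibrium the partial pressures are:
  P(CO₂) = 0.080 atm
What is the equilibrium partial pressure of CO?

P(CO) = 0.20 atm

(C is a pure solid — omitted from K_p.)
At equilibrium, K_p = P(CO)² / P(CO₂) = 0.51.
(P(CO))² / (0.080) = 0.51
P(CO)² = 0.0408 ⇒ P(CO) = 0.20 atm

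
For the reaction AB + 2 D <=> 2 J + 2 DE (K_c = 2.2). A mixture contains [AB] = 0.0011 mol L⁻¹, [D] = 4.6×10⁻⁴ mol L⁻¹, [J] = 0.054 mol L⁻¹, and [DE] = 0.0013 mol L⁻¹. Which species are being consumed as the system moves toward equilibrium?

Q_c = [J]²·[DE]² / ([AB]·[D]²) = (0.054)²·(0.0013)² / ((0.0011)·(4.6×10⁻⁴)²) = 21
Q_c = 21 > K_c = 2.2: net reverse reaction.

J, DE (products)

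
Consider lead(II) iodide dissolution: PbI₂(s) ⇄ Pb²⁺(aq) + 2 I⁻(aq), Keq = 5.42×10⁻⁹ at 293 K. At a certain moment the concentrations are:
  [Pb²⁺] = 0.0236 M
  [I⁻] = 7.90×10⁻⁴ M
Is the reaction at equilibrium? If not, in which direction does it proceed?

(PbI₂ is a pure solid — omitted from Q.)
Q = [Pb²⁺]·[I⁻]² = (0.0236)·(7.90×10⁻⁴)² = 1.47×10⁻⁸
Q = 1.47×10⁻⁸ > Keq = 5.42×10⁻⁹, so the reverse reaction proceeds.

to the left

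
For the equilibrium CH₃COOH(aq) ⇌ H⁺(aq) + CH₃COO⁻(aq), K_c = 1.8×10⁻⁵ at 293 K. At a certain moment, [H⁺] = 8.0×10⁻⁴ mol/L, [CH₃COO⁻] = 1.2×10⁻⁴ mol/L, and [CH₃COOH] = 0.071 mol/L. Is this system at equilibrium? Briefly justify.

Q_c = [H⁺]·[CH₃COO⁻] / [CH₃COOH] = (8.0×10⁻⁴)·(1.2×10⁻⁴) / (0.071) = 1.4×10⁻⁶
Q_c = 1.4×10⁻⁶ < K_c = 1.8×10⁻⁵: net forward reaction.

no; Q < K, reaction proceeds forward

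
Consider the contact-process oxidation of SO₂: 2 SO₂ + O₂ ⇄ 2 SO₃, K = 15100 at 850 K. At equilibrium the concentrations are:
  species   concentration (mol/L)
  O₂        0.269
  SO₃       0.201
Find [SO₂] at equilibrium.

At equilibrium, K = [SO₃]² / ([SO₂]²·[O₂]) = 15100.
(0.201)² / (([SO₂])²·(0.269)) = 15100
[SO₂]² = 9.95×10⁻⁶ ⇒ [SO₂] = 0.00315 mol/L

[SO₂] = 0.00315 mol/L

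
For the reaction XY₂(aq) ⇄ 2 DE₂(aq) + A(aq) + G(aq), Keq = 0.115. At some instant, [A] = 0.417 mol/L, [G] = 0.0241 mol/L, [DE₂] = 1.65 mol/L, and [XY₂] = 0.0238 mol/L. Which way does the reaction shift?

toward reactants

Q = [DE₂]²·[A]·[G] / [XY₂] = (1.65)²·(0.417)·(0.0241) / (0.0238) = 1.15
Q = 1.15 > Keq = 0.115, so the reverse reaction proceeds.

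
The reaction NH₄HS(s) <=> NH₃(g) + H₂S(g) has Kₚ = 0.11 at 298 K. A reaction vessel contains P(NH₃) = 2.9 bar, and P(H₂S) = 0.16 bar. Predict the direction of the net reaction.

(NH₄HS is a pure solid — omitted from Qₚ.)
Qₚ = P(NH₃)·P(H₂S) = (2.9)·(0.16) = 0.46
Qₚ = 0.46 > Kₚ = 0.11, so the reverse reaction proceeds.

reverse (toward reactants)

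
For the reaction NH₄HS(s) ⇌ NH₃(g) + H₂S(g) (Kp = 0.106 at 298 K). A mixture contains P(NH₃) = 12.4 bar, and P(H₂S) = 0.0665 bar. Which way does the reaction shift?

(NH₄HS is a pure solid — omitted from Qp.)
Qp = P(NH₃)·P(H₂S) = (12.4)·(0.0665) = 0.825
Qp = 0.825 > Kp = 0.106, so the reverse reaction proceeds.

toward reactants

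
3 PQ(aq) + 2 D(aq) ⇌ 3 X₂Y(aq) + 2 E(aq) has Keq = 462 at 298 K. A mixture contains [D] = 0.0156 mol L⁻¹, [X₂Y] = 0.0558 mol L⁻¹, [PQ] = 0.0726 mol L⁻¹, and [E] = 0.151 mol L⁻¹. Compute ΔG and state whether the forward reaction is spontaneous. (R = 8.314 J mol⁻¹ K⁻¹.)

Q = [X₂Y]³·[E]² / ([PQ]³·[D]²) = (0.0558)³·(0.151)² / ((0.0726)³·(0.0156)²) = 42.5
ΔG = RT ln(Q/Keq) = (8.314 J mol⁻¹ K⁻¹)(298 K) × ln(42.5/462)
   = (2.478 kJ/mol)(-2.386) = -5.91 kJ/mol
ΔG < 0, so the forward reaction is spontaneous (proceeds forward).

ΔG = -5.91 kJ/mol; the forward reaction is spontaneous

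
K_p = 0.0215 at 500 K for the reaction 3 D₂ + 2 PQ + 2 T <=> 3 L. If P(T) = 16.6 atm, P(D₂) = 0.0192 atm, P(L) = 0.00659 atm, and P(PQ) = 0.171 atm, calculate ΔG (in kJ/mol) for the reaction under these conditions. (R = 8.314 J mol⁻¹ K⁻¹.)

ΔG = -6.05 kJ/mol

Q_p = P(L)³ / (P(D₂)³·P(PQ)²·P(T)²) = (0.00659)³ / ((0.0192)³·(0.171)²·(16.6)²) = 0.00502
ΔG = RT ln(Q_p/K_p) = (8.314 J mol⁻¹ K⁻¹)(500 K) × ln(0.00502/0.0215)
   = (4.157 kJ/mol)(-1.455) = -6.05 kJ/mol
ΔG < 0, so the forward reaction is spontaneous (proceeds forward).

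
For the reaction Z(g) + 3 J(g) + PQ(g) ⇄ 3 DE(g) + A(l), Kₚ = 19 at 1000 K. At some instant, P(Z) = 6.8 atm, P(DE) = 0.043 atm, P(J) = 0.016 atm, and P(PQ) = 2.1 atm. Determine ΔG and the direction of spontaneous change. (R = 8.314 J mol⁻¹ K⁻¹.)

(A is a pure liquid — omitted from Qₚ.)
Qₚ = P(DE)³ / (P(Z)·P(J)³·P(PQ)) = (0.043)³ / ((6.8)·(0.016)³·(2.1)) = 1.36
ΔG = RT ln(Qₚ/Kₚ) = (8.314 J mol⁻¹ K⁻¹)(1000 K) × ln(1.36/19)
   = (8.314 kJ/mol)(-2.637) = -21.9 kJ/mol
ΔG < 0, so the forward reaction is spontaneous (proceeds forward).

ΔG = -21.9 kJ/mol; the forward reaction is spontaneous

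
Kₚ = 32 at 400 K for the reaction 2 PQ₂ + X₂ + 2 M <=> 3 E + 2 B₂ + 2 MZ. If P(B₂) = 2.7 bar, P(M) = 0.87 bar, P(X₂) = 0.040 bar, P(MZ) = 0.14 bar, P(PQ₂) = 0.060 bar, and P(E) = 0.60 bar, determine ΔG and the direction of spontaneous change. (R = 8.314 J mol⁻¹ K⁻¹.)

ΔG = 7.25 kJ/mol; the forward reaction is non-spontaneous

Qₚ = P(E)³·P(B₂)²·P(MZ)² / (P(PQ₂)²·P(X₂)·P(M)²) = (0.60)³·(2.7)²·(0.14)² / ((0.060)²·(0.040)·(0.87)²) = 283
ΔG = RT ln(Qₚ/Kₚ) = (8.314 J mol⁻¹ K⁻¹)(400 K) × ln(283/32)
   = (3.326 kJ/mol)(2.180) = 7.25 kJ/mol
ΔG > 0, so the forward reaction is non-spontaneous (proceeds in reverse).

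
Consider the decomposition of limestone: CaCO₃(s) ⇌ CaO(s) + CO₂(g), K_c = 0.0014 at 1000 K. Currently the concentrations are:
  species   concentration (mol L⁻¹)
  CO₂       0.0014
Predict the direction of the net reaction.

no net change (already at equilibrium)

(CaCO₃, CaO are pure solids — omitted from Q_c.)
Q_c = [CO₂] = 0.0014
Q_c = 0.0014 = K_c, so the system is already at equilibrium.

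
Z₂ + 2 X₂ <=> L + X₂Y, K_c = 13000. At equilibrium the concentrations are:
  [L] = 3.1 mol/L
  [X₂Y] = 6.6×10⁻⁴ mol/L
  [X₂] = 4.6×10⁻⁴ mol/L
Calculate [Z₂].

At equilibrium, K_c = [L]·[X₂Y] / ([Z₂]·[X₂]²) = 13000.
(3.1)·(6.6×10⁻⁴) / (([Z₂])·(4.6×10⁻⁴)²) = 13000
[Z₂] = 0.744 = 0.74 mol/L

[Z₂] = 0.74 mol/L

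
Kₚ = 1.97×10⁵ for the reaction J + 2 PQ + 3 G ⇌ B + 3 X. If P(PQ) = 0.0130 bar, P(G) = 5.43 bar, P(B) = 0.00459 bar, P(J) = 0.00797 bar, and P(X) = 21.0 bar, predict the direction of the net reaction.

neither direction; the system is at equilibrium

Qₚ = P(B)·P(X)³ / (P(J)·P(PQ)²·P(G)³) = (0.00459)·(21.0)³ / ((0.00797)·(0.0130)²·(5.43)³) = 1.97×10⁵
Qₚ = 1.97×10⁵ = Kₚ, so the system is already at equilibrium.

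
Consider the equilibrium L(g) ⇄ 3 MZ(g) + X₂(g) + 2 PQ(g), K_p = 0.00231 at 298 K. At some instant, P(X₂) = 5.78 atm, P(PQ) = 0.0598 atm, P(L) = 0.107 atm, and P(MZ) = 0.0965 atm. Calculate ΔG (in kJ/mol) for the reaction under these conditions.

Q_p = P(MZ)³·P(X₂)·P(PQ)² / P(L) = (0.0965)³·(5.78)·(0.0598)² / (0.107) = 1.74×10⁻⁴
ΔG = RT ln(Q_p/K_p) = (8.314 J mol⁻¹ K⁻¹)(298 K) × ln(1.74×10⁻⁴/0.00231)
   = (2.478 kJ/mol)(-2.586) = -6.41 kJ/mol
ΔG < 0, so the forward reaction is spontaneous (proceeds forward).

ΔG = -6.41 kJ/mol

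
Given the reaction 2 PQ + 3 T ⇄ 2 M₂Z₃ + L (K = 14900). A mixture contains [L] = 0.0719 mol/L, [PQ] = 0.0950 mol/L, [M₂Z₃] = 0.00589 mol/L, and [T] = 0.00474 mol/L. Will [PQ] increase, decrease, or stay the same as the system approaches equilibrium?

Q = [M₂Z₃]²·[L] / ([PQ]²·[T]³) = (0.00589)²·(0.0719) / ((0.0950)²·(0.00474)³) = 2600
Q = 2600 < K = 14900: net forward reaction.
PQ is a reactant, so it decreases.

decrease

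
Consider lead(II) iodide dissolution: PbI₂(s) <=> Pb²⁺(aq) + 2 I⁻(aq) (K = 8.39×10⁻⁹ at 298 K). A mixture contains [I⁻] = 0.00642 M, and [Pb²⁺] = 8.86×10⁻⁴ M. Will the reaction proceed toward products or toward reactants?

(PbI₂ is a pure solid — omitted from Q.)
Q = [Pb²⁺]·[I⁻]² = (8.86×10⁻⁴)·(0.00642)² = 3.65×10⁻⁸
Q = 3.65×10⁻⁸ > K = 8.39×10⁻⁹, so the reverse reaction proceeds.

reverse (toward reactants)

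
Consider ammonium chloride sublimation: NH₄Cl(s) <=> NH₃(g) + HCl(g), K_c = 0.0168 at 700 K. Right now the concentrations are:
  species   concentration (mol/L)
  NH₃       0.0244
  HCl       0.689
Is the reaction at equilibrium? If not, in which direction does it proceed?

at equilibrium

(NH₄Cl is a pure solid — omitted from Q_c.)
Q_c = [NH₃]·[HCl] = (0.0244)·(0.689) = 0.0168
Q_c = 0.0168 = K_c, so the system is already at equilibrium.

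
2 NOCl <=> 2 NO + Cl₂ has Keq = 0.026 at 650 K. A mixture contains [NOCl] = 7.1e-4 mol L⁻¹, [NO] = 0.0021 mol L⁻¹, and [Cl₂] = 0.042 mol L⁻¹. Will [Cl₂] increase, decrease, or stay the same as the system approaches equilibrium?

Q = [NO]²·[Cl₂] / [NOCl]² = (0.0021)²·(0.042) / (7.1e-4)² = 0.37
Q = 0.37 > Keq = 0.026: net reverse reaction.
Cl₂ is a product, so it decreases.

decrease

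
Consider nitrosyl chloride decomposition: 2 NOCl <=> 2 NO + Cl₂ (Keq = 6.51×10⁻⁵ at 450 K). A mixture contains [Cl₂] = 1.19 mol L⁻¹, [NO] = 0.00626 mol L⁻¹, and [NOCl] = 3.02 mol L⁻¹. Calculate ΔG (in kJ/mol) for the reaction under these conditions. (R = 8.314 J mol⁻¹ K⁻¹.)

Q = [NO]²·[Cl₂] / [NOCl]² = (0.00626)²·(1.19) / (3.02)² = 5.11×10⁻⁶
ΔG = RT ln(Q/Keq) = (8.314 J mol⁻¹ K⁻¹)(450 K) × ln(5.11×10⁻⁶/6.51×10⁻⁵)
   = (3.741 kJ/mol)(-2.545) = -9.52 kJ/mol
ΔG < 0, so the forward reaction is spontaneous (proceeds forward).

ΔG = -9.52 kJ/mol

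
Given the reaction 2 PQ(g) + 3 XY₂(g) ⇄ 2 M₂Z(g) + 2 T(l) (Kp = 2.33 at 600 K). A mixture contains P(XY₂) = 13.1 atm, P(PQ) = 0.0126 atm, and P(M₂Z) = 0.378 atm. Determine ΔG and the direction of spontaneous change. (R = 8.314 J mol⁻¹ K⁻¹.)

ΔG = -8.79 kJ/mol; the forward reaction is spontaneous

(T is a pure liquid — omitted from Qp.)
Qp = P(M₂Z)² / (P(PQ)²·P(XY₂)³) = (0.378)² / ((0.0126)²·(13.1)³) = 0.400
ΔG = RT ln(Qp/Kp) = (8.314 J mol⁻¹ K⁻¹)(600 K) × ln(0.400/2.33)
   = (4.988 kJ/mol)(-1.762) = -8.79 kJ/mol
ΔG < 0, so the forward reaction is spontaneous (proceeds forward).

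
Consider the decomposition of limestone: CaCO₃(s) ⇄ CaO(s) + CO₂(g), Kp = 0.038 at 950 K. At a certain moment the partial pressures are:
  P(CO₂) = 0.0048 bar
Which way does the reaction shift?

toward products

(CaCO₃, CaO are pure solids — omitted from Qp.)
Qp = P(CO₂) = 0.0048
Qp = 0.0048 < Kp = 0.038, so the forward reaction proceeds.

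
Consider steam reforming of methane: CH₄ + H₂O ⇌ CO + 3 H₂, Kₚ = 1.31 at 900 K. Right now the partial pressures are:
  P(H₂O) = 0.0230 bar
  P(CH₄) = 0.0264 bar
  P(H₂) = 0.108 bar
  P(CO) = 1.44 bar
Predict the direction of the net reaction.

Qₚ = P(CO)·P(H₂)³ / (P(CH₄)·P(H₂O)) = (1.44)·(0.108)³ / ((0.0264)·(0.0230)) = 2.99
Qₚ = 2.99 > Kₚ = 1.31, so the reverse reaction proceeds.

to the left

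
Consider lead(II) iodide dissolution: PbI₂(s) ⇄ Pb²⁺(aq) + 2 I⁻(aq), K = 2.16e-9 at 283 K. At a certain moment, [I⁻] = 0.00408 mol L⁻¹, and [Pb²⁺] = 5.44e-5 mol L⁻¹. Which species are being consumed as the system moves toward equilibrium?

(PbI₂ is a pure solid — omitted from Q.)
Q = [Pb²⁺]·[I⁻]² = (5.44e-5)·(0.00408)² = 9.06e-10
Q = 9.06e-10 < K = 2.16e-9: net forward reaction.

PbI₂ (reactants)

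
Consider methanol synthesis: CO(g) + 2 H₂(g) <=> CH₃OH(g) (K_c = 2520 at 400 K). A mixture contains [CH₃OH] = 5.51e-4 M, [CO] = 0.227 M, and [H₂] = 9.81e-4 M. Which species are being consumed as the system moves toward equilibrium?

Q_c = [CH₃OH] / ([CO]·[H₂]²) = (5.51e-4) / ((0.227)·(9.81e-4)²) = 2520
Q_c = 2520 = K_c; the system is at equilibrium.

none (at equilibrium)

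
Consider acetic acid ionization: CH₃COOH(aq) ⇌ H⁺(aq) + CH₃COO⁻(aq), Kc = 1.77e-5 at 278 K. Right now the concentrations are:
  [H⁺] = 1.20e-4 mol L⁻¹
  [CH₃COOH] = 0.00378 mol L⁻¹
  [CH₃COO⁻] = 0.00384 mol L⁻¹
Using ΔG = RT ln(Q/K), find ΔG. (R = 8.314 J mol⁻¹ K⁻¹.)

ΔG = 4.46 kJ/mol

Qc = [H⁺]·[CH₃COO⁻] / [CH₃COOH] = (1.20e-4)·(0.00384) / (0.00378) = 1.22e-4
ΔG = RT ln(Qc/Kc) = (8.314 J mol⁻¹ K⁻¹)(278 K) × ln(1.22e-4/1.77e-5)
   = (2.311 kJ/mol)(1.930) = 4.46 kJ/mol
ΔG > 0, so the forward reaction is non-spontaneous (proceeds in reverse).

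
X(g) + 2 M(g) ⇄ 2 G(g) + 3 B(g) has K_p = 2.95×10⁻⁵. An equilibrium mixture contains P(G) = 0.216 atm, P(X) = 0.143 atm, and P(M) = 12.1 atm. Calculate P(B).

P(B) = 0.237 atm

At equilibrium, K_p = P(G)²·P(B)³ / (P(X)·P(M)²) = 2.95×10⁻⁵.
(0.216)²·(P(B))³ / ((0.143)·(12.1)²) = 2.95×10⁻⁵
P(B)³ = 0.0132 ⇒ P(B) = 0.237 atm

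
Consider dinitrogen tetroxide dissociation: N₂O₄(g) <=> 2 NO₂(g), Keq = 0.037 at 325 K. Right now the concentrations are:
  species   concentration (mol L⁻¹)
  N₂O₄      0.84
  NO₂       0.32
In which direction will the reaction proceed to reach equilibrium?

Q = [NO₂]² / [N₂O₄] = (0.32)² / (0.84) = 0.12
Q = 0.12 > Keq = 0.037, so the reverse reaction proceeds.

to the left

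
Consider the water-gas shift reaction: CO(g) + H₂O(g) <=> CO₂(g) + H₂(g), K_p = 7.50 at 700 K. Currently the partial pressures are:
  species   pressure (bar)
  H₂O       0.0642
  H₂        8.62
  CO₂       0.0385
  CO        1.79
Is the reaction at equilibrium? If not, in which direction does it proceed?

Q_p = P(CO₂)·P(H₂) / (P(CO)·P(H₂O)) = (0.0385)·(8.62) / ((1.79)·(0.0642)) = 2.89
Q_p = 2.89 < K_p = 7.50, so the forward reaction proceeds.

to the right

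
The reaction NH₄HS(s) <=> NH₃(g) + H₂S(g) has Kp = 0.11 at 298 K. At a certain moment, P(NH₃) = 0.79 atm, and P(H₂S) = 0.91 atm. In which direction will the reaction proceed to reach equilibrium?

toward reactants

(NH₄HS is a pure solid — omitted from Qp.)
Qp = P(NH₃)·P(H₂S) = (0.79)·(0.91) = 0.72
Qp = 0.72 > Kp = 0.11, so the reverse reaction proceeds.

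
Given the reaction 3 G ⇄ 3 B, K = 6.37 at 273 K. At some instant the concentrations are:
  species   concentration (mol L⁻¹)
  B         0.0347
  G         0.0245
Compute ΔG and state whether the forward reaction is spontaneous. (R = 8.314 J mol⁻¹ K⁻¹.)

ΔG = -1.83 kJ/mol; the forward reaction is spontaneous

Q = [B]³ / [G]³ = (0.0347)³ / (0.0245)³ = 2.84
ΔG = RT ln(Q/K) = (8.314 J mol⁻¹ K⁻¹)(273 K) × ln(2.84/6.37)
   = (2.270 kJ/mol)(-0.8078) = -1.83 kJ/mol
ΔG < 0, so the forward reaction is spontaneous (proceeds forward).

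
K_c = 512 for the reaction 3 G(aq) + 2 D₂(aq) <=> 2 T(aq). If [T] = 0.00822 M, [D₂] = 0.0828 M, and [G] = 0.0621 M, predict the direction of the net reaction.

toward products

Q_c = [T]² / ([G]³·[D₂]²) = (0.00822)² / ((0.0621)³·(0.0828)²) = 41.2
Q_c = 41.2 < K_c = 512, so the forward reaction proceeds.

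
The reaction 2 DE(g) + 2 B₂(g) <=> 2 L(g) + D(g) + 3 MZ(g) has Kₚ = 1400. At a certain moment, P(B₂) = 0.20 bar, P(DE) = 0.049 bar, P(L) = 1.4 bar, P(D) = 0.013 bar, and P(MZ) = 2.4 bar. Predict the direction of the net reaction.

in the reverse direction

Qₚ = P(L)²·P(D)·P(MZ)³ / (P(DE)²·P(B₂)²) = (1.4)²·(0.013)·(2.4)³ / ((0.049)²·(0.20)²) = 3700
Qₚ = 3700 > Kₚ = 1400, so the reverse reaction proceeds.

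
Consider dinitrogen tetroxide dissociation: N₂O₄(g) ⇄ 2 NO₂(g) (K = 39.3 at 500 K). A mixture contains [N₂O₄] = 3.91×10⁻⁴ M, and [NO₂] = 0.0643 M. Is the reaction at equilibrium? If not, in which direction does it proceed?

Q = [NO₂]² / [N₂O₄] = (0.0643)² / (3.91×10⁻⁴) = 10.6
Q = 10.6 < K = 39.3, so the forward reaction proceeds.

toward products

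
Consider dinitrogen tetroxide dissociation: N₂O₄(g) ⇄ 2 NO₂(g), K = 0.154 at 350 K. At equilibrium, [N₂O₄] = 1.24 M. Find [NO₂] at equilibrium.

At equilibrium, K = [NO₂]² / [N₂O₄] = 0.154.
([NO₂])² / (1.24) = 0.154
[NO₂]² = 0.191 ⇒ [NO₂] = 0.437 M

[NO₂] = 0.437 M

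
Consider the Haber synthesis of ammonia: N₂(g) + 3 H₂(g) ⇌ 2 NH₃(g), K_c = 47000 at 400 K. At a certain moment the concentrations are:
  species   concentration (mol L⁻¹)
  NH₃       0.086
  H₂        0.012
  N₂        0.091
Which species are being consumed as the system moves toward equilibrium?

none (at equilibrium)

Q_c = [NH₃]² / ([N₂]·[H₂]³) = (0.086)² / ((0.091)·(0.012)³) = 47000
Q_c = 47000 = K_c; the system is at equilibrium.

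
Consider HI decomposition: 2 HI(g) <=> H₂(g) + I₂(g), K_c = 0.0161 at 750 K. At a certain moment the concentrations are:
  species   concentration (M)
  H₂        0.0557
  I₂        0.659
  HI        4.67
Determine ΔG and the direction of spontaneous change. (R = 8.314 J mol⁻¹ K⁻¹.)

Q_c = [H₂]·[I₂] / [HI]² = (0.0557)·(0.659) / (4.67)² = 0.00168
ΔG = RT ln(Q_c/K_c) = (8.314 J mol⁻¹ K⁻¹)(750 K) × ln(0.00168/0.0161)
   = (6.236 kJ/mol)(-2.260) = -14.1 kJ/mol
ΔG < 0, so the forward reaction is spontaneous (proceeds forward).

ΔG = -14.1 kJ/mol; the forward reaction is spontaneous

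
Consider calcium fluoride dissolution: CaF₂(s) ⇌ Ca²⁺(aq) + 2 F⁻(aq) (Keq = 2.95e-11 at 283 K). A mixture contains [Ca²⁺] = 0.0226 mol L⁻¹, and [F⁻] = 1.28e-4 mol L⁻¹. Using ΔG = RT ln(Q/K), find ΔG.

(CaF₂ is a pure solid — omitted from Q.)
Q = [Ca²⁺]·[F⁻]² = (0.0226)·(1.28e-4)² = 3.70e-10
ΔG = RT ln(Q/Keq) = (8.314 J mol⁻¹ K⁻¹)(283 K) × ln(3.70e-10/2.95e-11)
   = (2.353 kJ/mol)(2.529) = 5.95 kJ/mol
ΔG > 0, so the forward reaction is non-spontaneous (proceeds in reverse).

ΔG = 5.95 kJ/mol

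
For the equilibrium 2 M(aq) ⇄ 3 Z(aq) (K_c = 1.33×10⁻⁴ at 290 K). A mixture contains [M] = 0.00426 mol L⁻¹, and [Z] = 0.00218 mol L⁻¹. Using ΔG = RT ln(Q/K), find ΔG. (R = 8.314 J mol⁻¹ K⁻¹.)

ΔG = 3.51 kJ/mol

Q_c = [Z]³ / [M]² = (0.00218)³ / (0.00426)² = 5.71×10⁻⁴
ΔG = RT ln(Q_c/K_c) = (8.314 J mol⁻¹ K⁻¹)(290 K) × ln(5.71×10⁻⁴/1.33×10⁻⁴)
   = (2.411 kJ/mol)(1.457) = 3.51 kJ/mol
ΔG > 0, so the forward reaction is non-spontaneous (proceeds in reverse).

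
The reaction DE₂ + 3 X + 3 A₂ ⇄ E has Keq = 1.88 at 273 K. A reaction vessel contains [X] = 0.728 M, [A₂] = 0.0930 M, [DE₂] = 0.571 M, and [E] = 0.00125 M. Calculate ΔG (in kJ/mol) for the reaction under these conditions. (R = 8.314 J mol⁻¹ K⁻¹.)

Q = [E] / ([DE₂]·[X]³·[A₂]³) = (0.00125) / ((0.571)·(0.728)³·(0.0930)³) = 7.05
ΔG = RT ln(Q/Keq) = (8.314 J mol⁻¹ K⁻¹)(273 K) × ln(7.05/1.88)
   = (2.270 kJ/mol)(1.322) = 3.00 kJ/mol
ΔG > 0, so the forward reaction is non-spontaneous (proceeds in reverse).

ΔG = 3.00 kJ/mol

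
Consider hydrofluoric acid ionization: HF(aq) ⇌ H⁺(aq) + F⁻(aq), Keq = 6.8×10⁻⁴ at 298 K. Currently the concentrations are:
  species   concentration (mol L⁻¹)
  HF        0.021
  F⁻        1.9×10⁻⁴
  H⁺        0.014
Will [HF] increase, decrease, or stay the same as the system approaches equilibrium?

Q = [H⁺]·[F⁻] / [HF] = (0.014)·(1.9×10⁻⁴) / (0.021) = 1.3×10⁻⁴
Q = 1.3×10⁻⁴ < Keq = 6.8×10⁻⁴: net forward reaction.
HF is a reactant, so it decreases.

decrease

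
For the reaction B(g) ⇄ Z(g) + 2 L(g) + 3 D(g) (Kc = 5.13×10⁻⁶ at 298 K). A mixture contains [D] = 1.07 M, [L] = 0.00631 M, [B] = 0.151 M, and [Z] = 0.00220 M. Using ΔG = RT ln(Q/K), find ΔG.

ΔG = -4.90 kJ/mol

Qc = [Z]·[L]²·[D]³ / [B] = (0.00220)·(0.00631)²·(1.07)³ / (0.151) = 7.11×10⁻⁷
ΔG = RT ln(Qc/Kc) = (8.314 J mol⁻¹ K⁻¹)(298 K) × ln(7.11×10⁻⁷/5.13×10⁻⁶)
   = (2.478 kJ/mol)(-1.976) = -4.90 kJ/mol
ΔG < 0, so the forward reaction is spontaneous (proceeds forward).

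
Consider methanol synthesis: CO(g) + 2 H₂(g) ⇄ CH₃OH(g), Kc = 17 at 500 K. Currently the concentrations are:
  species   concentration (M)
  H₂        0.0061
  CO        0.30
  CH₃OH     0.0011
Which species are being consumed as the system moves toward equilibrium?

Qc = [CH₃OH] / ([CO]·[H₂]²) = (0.0011) / ((0.30)·(0.0061)²) = 99
Qc = 99 > Kc = 17: net reverse reaction.

CH₃OH (products)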